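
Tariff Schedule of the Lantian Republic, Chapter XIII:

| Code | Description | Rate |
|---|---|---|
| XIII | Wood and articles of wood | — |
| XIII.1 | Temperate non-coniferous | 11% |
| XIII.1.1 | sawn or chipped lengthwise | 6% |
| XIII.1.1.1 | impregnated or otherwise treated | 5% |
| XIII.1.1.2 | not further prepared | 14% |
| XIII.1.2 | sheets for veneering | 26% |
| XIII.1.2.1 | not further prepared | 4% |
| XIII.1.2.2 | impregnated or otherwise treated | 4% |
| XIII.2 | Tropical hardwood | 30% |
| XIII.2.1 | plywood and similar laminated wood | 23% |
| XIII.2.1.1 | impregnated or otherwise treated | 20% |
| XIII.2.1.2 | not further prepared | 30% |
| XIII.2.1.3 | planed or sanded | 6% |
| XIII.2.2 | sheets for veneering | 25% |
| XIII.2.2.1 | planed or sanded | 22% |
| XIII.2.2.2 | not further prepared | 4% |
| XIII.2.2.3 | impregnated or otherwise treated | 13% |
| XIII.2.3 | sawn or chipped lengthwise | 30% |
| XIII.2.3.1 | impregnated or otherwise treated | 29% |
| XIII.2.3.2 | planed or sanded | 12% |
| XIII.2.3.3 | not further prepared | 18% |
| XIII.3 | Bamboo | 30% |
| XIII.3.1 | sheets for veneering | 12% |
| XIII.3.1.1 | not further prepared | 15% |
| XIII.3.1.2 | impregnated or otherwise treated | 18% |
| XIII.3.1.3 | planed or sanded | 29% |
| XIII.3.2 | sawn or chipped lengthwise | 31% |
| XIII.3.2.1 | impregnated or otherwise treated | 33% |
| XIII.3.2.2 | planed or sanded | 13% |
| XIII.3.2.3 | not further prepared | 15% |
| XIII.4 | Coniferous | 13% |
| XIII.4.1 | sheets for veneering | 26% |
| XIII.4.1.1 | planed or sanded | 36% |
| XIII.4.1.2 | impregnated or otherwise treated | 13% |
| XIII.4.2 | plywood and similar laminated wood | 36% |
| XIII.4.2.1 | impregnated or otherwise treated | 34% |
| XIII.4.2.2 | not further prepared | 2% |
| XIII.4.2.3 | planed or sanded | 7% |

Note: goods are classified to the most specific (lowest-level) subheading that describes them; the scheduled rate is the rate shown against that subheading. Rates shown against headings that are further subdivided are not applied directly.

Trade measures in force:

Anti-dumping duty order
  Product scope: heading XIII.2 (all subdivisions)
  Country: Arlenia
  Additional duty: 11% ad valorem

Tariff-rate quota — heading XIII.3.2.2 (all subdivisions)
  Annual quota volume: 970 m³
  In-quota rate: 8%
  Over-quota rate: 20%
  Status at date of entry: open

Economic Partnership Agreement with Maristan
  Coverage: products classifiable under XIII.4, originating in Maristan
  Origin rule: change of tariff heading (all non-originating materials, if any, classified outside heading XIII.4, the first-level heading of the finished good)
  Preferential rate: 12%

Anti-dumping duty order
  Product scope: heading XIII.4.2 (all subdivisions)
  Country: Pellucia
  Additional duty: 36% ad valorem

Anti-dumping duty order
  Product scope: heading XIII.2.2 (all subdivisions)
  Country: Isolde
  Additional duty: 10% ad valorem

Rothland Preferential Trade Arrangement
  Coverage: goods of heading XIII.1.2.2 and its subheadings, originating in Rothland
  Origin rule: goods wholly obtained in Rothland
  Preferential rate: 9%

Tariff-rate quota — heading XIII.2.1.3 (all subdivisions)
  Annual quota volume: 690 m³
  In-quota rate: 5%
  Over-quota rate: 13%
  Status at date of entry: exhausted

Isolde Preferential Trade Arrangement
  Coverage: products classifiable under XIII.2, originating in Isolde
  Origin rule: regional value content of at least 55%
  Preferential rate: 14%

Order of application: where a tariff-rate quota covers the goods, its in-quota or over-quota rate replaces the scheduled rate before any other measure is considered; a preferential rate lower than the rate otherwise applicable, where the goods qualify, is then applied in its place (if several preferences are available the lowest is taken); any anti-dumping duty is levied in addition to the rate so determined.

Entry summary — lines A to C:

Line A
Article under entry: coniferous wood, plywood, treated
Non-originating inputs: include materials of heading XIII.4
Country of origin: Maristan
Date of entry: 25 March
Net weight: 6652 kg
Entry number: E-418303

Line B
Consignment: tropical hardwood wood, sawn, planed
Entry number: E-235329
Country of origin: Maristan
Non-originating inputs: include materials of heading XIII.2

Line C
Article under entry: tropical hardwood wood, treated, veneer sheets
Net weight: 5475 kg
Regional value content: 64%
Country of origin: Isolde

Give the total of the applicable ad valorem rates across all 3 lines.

69%

Line A: coniferous → XIII.4; plywood → XIII.4.2; treated → XIII.4.2.1. Scheduled 34%. Maristan agreement on XIII.4: CTH not met. → 34%.
Line B: tropical hardwood → XIII.2; sawn → XIII.2.3; planed → XIII.2.3.2. Scheduled 12%. Maristan agreement on XIII.4: XIII.2.3.2 not covered. → 12%.
Line C: tropical hardwood → XIII.2; veneer sheets → XIII.2.2; treated → XIII.2.2.3. Scheduled 13%. Isolde agreement on XIII.2: RVC ≥ 55% → 14% available; preference 14% not lower than 13% → no reduction; anti-dumping (Isolde, XIII.2.2): +10%; total 13% + 10% = 23%. → 23%.
Sum: 34% + 12% + 23% = 69%.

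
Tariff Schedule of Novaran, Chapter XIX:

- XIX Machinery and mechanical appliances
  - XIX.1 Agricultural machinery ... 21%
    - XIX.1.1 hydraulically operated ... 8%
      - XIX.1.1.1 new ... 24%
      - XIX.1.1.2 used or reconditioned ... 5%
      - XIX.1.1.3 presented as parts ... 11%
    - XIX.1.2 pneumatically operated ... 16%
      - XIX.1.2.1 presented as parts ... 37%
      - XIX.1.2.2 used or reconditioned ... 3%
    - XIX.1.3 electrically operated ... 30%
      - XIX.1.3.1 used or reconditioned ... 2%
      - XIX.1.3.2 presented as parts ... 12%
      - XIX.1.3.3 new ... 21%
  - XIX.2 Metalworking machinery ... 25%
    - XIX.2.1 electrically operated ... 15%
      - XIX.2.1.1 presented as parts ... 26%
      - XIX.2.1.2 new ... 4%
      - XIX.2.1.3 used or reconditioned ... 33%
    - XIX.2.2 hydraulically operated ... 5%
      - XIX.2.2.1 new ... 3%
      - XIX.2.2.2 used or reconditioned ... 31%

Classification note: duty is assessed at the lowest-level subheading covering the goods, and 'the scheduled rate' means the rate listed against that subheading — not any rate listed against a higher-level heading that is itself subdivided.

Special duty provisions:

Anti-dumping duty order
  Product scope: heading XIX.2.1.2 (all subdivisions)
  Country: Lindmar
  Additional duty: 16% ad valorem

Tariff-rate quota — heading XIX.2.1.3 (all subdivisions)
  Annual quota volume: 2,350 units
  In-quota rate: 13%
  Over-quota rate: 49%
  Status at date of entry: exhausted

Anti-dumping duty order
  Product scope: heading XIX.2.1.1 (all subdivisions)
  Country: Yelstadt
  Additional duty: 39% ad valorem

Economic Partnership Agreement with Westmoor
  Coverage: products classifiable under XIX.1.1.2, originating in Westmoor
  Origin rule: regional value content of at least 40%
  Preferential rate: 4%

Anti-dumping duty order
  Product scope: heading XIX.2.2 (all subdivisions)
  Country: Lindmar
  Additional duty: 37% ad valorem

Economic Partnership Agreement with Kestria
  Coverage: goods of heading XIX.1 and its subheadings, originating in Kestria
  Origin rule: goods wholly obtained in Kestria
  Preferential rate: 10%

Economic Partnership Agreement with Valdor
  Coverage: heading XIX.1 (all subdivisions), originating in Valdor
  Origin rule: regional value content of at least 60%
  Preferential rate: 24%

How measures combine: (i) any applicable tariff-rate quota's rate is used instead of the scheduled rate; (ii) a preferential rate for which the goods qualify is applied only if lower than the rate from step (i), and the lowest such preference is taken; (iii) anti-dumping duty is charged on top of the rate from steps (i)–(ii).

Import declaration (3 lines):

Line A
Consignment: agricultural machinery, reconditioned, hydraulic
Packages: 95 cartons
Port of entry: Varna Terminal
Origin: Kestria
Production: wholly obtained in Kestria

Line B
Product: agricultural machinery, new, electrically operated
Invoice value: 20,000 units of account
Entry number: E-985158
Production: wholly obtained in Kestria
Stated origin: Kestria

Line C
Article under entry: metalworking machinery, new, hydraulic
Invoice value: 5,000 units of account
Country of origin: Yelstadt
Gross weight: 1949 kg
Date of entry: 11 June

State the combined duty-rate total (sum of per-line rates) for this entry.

Line A: agricultural → XIX.1; hydraulic → XIX.1.1; reconditioned → XIX.1.1.2. Scheduled 5%. Kestria agreement on XIX.1: wholly obtained → 10% available; preference 10% not lower than 5% → no reduction. → 5%.
Line B: agricultural → XIX.1; electrically operated → XIX.1.3; new → XIX.1.3.3. Scheduled 21%. Kestria agreement on XIX.1: wholly obtained → 10% available; preferential 10%. → 10%.
Line C: metalworking → XIX.2; hydraulic → XIX.2.2; new → XIX.2.2.1. Scheduled 3%. No special measure applies. → 3%.
Sum: 5% + 10% + 3% = 18%.

18%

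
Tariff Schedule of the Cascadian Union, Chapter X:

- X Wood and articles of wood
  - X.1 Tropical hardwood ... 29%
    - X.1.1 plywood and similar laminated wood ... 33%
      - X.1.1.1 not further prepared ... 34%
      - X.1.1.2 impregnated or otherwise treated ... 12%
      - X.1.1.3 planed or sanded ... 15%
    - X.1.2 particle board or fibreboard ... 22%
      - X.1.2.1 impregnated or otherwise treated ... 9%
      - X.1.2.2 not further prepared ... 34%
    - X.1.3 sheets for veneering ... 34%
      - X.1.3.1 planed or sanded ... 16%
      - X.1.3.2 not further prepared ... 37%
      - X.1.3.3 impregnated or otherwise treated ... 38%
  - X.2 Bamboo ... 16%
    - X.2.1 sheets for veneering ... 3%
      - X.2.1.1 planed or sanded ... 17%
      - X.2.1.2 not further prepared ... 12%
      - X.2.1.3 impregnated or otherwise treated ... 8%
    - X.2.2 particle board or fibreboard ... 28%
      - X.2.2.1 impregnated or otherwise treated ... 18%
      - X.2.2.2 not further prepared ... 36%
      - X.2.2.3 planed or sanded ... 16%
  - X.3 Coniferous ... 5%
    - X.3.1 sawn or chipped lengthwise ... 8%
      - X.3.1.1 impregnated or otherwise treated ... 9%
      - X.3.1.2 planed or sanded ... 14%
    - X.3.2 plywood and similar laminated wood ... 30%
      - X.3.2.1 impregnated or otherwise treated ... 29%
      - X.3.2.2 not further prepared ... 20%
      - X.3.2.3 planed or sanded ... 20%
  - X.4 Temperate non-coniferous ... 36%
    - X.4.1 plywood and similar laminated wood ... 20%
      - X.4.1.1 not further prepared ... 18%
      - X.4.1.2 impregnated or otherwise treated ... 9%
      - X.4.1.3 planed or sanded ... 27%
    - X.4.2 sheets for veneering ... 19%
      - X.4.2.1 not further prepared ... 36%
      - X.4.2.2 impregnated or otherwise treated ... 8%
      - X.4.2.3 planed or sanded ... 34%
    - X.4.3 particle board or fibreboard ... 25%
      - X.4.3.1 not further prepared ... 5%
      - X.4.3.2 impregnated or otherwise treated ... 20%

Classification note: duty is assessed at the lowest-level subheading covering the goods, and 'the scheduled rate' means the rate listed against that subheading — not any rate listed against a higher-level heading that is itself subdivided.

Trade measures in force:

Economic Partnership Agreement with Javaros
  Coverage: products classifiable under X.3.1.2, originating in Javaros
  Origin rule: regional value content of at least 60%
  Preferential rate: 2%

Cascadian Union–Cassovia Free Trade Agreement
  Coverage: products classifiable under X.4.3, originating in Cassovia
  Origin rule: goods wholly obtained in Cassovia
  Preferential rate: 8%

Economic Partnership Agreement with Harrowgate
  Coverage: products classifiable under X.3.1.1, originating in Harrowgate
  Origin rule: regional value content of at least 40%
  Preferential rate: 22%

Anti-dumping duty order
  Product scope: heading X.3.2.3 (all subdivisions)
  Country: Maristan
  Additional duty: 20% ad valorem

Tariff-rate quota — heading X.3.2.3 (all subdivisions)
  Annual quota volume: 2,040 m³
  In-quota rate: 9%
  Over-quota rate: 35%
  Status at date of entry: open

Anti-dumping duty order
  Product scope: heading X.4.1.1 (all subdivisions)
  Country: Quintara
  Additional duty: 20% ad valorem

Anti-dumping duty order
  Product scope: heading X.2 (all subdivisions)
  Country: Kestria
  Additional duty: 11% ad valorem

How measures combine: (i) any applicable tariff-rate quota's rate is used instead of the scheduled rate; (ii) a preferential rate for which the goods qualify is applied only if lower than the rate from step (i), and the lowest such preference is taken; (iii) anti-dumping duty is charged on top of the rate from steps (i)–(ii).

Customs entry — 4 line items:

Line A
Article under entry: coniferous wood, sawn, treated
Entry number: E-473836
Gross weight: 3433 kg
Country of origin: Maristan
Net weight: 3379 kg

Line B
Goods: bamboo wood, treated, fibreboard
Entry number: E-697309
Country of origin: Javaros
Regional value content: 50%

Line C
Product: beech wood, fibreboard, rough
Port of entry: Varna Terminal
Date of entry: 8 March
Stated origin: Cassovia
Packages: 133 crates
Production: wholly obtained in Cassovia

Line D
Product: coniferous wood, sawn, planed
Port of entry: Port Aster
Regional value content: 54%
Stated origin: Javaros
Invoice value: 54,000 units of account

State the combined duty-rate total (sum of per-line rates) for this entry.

46%

Line A: coniferous → X.3; sawn → X.3.1; treated → X.3.1.1. Scheduled 9%. No special measure applies. → 9%.
Line B: bamboo → X.2; fibreboard → X.2.2; treated → X.2.2.1. Scheduled 18%. Javaros agreement on X.3.1.2: X.2.2.1 not covered. → 18%.
Line C: beech → X.4; fibreboard → X.4.3; rough → X.4.3.1. Scheduled 5%. Cassovia agreement on X.4.3: wholly obtained → 8% available; preference 8% not lower than 5% → no reduction. → 5%.
Line D: coniferous → X.3; sawn → X.3.1; planed → X.3.1.2. Scheduled 14%. Javaros agreement on X.3.1.2: RVC < 60%. → 14%.
Sum: 9% + 18% + 5% + 14% = 46%.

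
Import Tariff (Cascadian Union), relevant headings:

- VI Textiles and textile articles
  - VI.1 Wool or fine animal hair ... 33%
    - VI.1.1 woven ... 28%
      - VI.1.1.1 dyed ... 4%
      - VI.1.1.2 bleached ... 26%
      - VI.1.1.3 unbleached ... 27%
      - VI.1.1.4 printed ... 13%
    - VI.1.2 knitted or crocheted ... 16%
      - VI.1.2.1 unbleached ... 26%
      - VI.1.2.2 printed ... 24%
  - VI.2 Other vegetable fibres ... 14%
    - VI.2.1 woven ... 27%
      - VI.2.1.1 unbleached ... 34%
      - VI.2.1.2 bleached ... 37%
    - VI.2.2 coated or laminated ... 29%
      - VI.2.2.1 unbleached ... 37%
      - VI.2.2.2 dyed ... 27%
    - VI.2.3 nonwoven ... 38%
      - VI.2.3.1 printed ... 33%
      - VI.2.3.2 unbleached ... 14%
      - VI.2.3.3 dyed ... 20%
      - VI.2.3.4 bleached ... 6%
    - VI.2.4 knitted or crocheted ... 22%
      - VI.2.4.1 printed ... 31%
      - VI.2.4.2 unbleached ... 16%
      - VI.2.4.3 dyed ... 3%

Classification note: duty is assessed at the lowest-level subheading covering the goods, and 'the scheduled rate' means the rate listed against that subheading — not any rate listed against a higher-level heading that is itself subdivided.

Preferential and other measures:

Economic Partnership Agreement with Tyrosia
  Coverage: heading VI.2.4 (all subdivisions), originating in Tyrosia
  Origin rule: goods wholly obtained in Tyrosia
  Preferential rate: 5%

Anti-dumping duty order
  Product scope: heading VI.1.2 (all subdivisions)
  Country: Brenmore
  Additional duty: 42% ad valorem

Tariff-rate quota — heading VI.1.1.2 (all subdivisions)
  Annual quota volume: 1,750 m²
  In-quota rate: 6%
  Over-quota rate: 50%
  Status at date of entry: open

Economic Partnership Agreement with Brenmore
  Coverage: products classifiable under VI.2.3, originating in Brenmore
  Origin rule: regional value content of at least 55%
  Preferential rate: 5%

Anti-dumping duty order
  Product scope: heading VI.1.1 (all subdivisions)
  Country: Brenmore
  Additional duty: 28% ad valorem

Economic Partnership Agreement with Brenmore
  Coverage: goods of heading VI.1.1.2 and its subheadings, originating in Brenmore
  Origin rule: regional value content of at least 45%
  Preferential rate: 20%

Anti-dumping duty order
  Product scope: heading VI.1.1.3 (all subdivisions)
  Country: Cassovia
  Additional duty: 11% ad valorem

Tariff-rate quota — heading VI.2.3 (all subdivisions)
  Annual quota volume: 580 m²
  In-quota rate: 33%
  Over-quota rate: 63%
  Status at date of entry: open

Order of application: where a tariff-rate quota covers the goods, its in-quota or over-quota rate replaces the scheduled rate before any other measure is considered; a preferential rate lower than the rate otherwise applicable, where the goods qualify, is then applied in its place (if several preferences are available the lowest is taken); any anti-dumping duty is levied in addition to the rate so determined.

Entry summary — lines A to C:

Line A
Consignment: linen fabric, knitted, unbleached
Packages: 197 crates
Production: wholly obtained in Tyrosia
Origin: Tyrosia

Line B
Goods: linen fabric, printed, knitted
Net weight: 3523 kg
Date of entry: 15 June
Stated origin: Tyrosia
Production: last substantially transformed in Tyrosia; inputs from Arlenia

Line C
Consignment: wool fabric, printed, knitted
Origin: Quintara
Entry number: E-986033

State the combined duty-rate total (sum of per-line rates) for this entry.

60%

Line A: linen → VI.2; knitted → VI.2.4; unbleached → VI.2.4.2. Scheduled 16%. Tyrosia agreement on VI.2.4: wholly obtained → 5% available; preferential 5%. → 5%.
Line B: linen → VI.2; knitted → VI.2.4; printed → VI.2.4.1. Scheduled 31%. Tyrosia agreement on VI.2.4: not wholly obtained. → 31%.
Line C: wool → VI.1; knitted → VI.1.2; printed → VI.1.2.2. Scheduled 24%. No special measure applies. → 24%.
Sum: 5% + 31% + 24% = 60%.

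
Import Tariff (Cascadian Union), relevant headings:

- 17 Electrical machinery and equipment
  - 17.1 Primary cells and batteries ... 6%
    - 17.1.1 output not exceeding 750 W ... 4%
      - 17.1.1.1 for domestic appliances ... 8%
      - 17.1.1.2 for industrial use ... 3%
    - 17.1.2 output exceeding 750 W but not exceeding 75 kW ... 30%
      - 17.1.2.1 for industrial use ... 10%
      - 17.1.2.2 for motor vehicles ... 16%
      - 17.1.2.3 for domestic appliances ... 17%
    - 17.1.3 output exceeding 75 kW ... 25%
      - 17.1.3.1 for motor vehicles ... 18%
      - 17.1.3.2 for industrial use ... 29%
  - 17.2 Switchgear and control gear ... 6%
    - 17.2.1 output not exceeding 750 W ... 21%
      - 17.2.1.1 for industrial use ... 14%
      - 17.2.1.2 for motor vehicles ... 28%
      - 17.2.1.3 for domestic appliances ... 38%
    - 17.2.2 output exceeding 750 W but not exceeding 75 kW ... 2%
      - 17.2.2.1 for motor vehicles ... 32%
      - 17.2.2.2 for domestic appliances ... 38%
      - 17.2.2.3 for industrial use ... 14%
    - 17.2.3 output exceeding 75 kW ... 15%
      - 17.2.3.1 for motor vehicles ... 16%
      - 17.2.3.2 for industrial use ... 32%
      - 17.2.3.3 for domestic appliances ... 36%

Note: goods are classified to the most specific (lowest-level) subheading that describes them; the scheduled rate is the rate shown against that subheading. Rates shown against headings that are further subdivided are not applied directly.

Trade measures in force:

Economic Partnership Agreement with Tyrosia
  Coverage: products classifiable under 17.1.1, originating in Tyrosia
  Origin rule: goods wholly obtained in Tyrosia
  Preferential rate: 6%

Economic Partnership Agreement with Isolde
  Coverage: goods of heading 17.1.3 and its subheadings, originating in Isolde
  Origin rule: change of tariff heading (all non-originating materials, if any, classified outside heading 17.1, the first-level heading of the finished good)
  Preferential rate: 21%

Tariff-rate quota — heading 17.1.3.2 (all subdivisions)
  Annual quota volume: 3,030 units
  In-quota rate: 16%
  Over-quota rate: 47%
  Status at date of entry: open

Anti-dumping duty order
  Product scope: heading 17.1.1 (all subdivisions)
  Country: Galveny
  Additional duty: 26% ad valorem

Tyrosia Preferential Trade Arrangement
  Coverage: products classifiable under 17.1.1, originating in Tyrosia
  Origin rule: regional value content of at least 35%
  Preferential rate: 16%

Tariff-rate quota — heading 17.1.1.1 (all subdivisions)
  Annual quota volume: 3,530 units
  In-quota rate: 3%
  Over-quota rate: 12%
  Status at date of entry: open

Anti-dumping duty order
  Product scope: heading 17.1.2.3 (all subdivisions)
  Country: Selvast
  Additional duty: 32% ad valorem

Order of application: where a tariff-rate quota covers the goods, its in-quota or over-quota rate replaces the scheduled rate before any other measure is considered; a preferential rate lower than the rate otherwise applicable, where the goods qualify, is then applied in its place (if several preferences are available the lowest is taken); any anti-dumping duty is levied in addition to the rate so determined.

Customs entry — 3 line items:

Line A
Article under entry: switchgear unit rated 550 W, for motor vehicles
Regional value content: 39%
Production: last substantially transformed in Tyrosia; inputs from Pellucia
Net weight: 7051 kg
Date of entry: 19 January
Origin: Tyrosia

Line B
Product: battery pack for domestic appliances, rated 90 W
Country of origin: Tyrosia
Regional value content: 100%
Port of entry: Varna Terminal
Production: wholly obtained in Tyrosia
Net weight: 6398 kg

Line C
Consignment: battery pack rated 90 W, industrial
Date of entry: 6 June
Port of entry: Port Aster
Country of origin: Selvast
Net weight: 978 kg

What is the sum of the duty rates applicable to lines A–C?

Line A: switchgear unit → 17.2; rated 550 W → 17.2.1; for motor vehicles → 17.2.1.2. Scheduled 28%. Tyrosia agreement on 17.1.1: 17.2.1.2 not covered; Tyrosia agreement on 17.1.1: 17.2.1.2 not covered. → 28%.
Line B: battery pack → 17.1; rated 90 W → 17.1.1; for domestic appliances → 17.1.1.1. Scheduled 8%. quota on 17.1.1.1 open → in-quota 3%; Tyrosia agreement on 17.1.1: wholly obtained → 6% available; Tyrosia agreement on 17.1.1: RVC ≥ 35% → 16% available; preference 6% not lower than 3% → no reduction. → 3%.
Line C: battery pack → 17.1; rated 90 W → 17.1.1; industrial → 17.1.1.2. Scheduled 3%. No special measure applies. → 3%.
Sum: 28% + 3% + 3% = 34%.

34%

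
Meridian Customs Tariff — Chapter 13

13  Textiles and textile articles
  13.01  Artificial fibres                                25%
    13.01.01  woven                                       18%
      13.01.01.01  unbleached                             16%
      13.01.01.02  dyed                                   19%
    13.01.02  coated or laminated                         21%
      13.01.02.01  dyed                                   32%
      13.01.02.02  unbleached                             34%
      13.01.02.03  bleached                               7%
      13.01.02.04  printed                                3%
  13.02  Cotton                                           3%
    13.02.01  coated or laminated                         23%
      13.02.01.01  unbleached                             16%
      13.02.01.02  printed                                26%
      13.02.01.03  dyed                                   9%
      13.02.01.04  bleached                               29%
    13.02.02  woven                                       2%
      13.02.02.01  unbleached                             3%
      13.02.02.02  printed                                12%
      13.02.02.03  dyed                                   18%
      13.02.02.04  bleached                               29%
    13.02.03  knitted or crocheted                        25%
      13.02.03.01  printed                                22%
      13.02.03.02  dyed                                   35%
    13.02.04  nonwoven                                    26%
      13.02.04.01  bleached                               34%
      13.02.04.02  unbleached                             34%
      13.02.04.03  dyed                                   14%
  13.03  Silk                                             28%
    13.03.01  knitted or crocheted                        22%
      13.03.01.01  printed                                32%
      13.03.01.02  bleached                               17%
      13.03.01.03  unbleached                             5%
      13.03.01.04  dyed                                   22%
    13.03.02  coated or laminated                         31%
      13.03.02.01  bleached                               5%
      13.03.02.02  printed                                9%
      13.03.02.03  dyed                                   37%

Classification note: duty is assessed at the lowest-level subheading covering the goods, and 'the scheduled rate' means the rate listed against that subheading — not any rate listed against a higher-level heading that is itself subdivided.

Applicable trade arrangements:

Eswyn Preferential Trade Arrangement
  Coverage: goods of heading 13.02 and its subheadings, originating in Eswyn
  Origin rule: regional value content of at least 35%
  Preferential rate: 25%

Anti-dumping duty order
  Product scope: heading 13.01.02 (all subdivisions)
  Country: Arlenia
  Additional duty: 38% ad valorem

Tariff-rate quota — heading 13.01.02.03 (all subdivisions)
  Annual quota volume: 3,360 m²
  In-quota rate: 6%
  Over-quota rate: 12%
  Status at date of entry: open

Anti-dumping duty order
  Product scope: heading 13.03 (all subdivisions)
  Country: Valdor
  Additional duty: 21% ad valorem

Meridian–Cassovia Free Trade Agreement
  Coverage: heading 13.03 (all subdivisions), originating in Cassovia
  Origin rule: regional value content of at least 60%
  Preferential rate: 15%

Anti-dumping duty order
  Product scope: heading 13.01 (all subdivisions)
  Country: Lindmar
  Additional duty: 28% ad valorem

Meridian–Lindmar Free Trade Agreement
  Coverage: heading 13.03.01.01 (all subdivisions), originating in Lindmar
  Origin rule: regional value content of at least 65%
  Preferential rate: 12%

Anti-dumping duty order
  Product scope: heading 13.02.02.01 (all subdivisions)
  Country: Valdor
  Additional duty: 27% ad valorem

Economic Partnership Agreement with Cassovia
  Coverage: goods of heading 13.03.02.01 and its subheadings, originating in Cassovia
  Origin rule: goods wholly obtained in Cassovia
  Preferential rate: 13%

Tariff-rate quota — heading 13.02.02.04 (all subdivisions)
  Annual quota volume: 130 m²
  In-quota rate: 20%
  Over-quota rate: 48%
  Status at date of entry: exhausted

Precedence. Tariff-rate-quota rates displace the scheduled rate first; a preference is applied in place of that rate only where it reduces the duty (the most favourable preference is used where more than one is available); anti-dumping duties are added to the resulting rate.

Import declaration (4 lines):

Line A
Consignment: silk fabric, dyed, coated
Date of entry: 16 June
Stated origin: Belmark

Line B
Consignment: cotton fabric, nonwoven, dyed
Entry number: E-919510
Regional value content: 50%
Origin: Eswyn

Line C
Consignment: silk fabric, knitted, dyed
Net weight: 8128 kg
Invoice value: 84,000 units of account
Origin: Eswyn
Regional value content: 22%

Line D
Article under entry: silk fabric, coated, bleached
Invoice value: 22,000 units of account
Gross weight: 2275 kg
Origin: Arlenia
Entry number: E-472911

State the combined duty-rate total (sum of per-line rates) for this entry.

78%

Line A: silk → 13.03; coated → 13.03.02; dyed → 13.03.02.03. Scheduled 37%. No special measure applies. → 37%.
Line B: cotton → 13.02; nonwoven → 13.02.04; dyed → 13.02.04.03. Scheduled 14%. Eswyn agreement on 13.02: RVC ≥ 35% → 25% available; preference 25% not lower than 14% → no reduction. → 14%.
Line C: silk → 13.03; knitted → 13.03.01; dyed → 13.03.01.04. Scheduled 22%. Eswyn agreement on 13.02: 13.03.01.04 not covered. → 22%.
Line D: silk → 13.03; coated → 13.03.02; bleached → 13.03.02.01. Scheduled 5%. No special measure applies. → 5%.
Sum: 37% + 14% + 22% + 5% = 78%.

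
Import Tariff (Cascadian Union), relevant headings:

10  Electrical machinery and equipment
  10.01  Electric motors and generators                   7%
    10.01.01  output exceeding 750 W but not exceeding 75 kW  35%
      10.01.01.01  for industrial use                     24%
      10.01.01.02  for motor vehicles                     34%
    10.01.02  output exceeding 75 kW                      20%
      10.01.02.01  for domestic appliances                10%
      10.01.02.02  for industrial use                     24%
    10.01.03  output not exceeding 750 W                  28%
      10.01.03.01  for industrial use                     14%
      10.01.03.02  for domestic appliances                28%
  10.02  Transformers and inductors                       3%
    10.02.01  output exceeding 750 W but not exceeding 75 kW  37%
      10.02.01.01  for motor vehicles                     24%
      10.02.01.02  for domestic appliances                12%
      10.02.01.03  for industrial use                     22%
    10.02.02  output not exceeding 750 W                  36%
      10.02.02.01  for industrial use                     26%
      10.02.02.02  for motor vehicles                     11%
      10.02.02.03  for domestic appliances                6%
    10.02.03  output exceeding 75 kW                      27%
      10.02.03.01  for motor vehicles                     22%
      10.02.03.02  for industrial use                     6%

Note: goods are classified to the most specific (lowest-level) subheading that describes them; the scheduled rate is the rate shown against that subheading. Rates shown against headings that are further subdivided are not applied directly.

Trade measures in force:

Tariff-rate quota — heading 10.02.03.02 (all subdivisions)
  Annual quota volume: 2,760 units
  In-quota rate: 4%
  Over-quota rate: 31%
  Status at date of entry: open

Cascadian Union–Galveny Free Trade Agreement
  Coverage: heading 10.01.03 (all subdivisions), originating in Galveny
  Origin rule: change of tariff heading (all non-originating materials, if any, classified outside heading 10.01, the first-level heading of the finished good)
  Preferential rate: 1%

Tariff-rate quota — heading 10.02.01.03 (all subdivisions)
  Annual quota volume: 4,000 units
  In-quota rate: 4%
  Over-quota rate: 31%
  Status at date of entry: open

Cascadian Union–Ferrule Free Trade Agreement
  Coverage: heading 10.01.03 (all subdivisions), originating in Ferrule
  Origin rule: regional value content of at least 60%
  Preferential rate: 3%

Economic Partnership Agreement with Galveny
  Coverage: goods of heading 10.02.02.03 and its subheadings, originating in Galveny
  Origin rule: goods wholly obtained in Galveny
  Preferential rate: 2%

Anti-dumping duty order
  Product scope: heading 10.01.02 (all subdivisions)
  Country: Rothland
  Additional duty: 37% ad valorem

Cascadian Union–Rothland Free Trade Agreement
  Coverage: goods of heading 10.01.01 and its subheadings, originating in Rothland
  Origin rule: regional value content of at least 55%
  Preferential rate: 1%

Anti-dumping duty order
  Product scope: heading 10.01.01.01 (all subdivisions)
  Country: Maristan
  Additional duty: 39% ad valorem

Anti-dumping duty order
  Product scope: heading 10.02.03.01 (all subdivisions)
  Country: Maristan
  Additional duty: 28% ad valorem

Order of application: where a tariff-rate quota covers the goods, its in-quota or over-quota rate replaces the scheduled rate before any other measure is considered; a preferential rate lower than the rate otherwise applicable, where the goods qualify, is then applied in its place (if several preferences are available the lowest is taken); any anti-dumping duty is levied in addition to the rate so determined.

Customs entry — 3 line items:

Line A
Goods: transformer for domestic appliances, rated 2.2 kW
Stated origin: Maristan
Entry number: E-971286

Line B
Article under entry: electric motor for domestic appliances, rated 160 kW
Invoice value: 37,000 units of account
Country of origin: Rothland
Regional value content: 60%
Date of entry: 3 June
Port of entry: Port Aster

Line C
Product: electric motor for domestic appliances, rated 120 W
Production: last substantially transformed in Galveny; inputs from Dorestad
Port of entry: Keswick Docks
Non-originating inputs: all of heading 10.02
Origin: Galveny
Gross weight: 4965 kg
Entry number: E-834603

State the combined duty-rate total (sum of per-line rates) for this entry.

Line A: transformer → 10.02; rated 2.2 kW → 10.02.01; for domestic appliances → 10.02.01.02. Scheduled 12%. No special measure applies. → 12%.
Line B: electric motor → 10.01; rated 160 kW → 10.01.02; for domestic appliances → 10.01.02.01. Scheduled 10%. Rothland agreement on 10.01.01: 10.01.02.01 not covered; anti-dumping (Rothland, 10.01.02): +37%; total 10% + 37% = 47%. → 47%.
Line C: electric motor → 10.01; rated 120 W → 10.01.03; for domestic appliances → 10.01.03.02. Scheduled 28%. Galveny agreement on 10.01.03: CTH met → 1% available; Galveny agreement on 10.02.02.03: 10.01.03.02 not covered; preferential 1%. → 1%.
Sum: 12% + 47% + 1% = 60%.

60%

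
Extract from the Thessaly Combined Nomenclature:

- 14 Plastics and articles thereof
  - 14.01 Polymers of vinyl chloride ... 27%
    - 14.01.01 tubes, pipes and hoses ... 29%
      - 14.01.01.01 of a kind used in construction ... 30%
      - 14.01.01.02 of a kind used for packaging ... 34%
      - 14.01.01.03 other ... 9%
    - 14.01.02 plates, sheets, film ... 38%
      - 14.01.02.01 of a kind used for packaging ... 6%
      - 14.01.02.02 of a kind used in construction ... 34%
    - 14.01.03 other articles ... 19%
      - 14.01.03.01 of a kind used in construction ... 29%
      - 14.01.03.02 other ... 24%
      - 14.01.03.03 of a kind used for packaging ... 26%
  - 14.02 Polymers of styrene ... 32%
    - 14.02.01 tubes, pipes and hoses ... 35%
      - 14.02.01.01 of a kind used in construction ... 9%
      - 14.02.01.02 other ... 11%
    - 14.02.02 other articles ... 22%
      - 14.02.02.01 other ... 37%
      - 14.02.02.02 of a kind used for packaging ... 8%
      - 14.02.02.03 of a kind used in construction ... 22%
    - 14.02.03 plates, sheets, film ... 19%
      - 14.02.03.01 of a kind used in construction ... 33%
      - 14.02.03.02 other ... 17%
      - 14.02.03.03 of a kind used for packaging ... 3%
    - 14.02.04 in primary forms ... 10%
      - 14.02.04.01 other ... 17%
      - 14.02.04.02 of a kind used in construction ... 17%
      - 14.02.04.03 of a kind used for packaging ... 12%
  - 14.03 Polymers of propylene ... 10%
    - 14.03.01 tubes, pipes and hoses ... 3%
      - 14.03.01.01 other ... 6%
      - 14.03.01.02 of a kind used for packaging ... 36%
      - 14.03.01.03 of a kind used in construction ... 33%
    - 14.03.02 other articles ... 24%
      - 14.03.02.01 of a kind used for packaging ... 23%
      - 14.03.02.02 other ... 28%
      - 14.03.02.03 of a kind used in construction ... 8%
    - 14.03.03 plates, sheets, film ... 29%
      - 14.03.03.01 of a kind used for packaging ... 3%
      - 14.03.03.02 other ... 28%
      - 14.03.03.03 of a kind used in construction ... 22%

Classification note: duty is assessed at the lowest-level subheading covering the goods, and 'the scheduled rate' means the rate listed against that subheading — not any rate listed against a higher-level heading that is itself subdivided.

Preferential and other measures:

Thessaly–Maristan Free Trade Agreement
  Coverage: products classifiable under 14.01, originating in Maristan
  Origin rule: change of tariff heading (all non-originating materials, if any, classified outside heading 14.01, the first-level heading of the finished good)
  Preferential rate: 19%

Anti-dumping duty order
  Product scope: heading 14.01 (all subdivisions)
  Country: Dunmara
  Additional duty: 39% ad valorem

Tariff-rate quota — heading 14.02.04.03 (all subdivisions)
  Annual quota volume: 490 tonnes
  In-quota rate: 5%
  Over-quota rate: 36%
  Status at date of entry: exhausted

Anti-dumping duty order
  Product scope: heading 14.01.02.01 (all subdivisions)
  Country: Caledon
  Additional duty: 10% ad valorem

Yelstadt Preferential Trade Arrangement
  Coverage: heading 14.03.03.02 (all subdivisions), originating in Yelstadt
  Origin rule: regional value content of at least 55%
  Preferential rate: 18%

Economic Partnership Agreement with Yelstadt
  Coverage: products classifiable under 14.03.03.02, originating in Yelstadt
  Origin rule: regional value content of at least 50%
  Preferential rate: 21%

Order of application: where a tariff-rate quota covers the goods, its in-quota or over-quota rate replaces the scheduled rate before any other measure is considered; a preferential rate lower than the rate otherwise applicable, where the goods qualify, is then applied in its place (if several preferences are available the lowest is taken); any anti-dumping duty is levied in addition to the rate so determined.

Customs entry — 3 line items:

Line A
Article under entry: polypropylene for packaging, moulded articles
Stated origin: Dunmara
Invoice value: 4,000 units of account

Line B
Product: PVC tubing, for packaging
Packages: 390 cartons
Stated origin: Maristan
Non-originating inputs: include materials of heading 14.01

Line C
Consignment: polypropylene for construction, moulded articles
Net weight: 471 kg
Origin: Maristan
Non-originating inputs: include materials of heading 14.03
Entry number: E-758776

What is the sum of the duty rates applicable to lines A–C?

65%

Line A: polypropylene → 14.03; moulded articles → 14.03.02; for packaging → 14.03.02.01. Scheduled 23%. No special measure applies. → 23%.
Line B: PVC → 14.01; tubing → 14.01.01; for packaging → 14.01.01.02. Scheduled 34%. Maristan agreement on 14.01: CTH not met. → 34%.
Line C: polypropylene → 14.03; moulded articles → 14.03.02; for construction → 14.03.02.03. Scheduled 8%. Maristan agreement on 14.01: 14.03.02.03 not covered. → 8%.
Sum: 23% + 34% + 8% = 65%.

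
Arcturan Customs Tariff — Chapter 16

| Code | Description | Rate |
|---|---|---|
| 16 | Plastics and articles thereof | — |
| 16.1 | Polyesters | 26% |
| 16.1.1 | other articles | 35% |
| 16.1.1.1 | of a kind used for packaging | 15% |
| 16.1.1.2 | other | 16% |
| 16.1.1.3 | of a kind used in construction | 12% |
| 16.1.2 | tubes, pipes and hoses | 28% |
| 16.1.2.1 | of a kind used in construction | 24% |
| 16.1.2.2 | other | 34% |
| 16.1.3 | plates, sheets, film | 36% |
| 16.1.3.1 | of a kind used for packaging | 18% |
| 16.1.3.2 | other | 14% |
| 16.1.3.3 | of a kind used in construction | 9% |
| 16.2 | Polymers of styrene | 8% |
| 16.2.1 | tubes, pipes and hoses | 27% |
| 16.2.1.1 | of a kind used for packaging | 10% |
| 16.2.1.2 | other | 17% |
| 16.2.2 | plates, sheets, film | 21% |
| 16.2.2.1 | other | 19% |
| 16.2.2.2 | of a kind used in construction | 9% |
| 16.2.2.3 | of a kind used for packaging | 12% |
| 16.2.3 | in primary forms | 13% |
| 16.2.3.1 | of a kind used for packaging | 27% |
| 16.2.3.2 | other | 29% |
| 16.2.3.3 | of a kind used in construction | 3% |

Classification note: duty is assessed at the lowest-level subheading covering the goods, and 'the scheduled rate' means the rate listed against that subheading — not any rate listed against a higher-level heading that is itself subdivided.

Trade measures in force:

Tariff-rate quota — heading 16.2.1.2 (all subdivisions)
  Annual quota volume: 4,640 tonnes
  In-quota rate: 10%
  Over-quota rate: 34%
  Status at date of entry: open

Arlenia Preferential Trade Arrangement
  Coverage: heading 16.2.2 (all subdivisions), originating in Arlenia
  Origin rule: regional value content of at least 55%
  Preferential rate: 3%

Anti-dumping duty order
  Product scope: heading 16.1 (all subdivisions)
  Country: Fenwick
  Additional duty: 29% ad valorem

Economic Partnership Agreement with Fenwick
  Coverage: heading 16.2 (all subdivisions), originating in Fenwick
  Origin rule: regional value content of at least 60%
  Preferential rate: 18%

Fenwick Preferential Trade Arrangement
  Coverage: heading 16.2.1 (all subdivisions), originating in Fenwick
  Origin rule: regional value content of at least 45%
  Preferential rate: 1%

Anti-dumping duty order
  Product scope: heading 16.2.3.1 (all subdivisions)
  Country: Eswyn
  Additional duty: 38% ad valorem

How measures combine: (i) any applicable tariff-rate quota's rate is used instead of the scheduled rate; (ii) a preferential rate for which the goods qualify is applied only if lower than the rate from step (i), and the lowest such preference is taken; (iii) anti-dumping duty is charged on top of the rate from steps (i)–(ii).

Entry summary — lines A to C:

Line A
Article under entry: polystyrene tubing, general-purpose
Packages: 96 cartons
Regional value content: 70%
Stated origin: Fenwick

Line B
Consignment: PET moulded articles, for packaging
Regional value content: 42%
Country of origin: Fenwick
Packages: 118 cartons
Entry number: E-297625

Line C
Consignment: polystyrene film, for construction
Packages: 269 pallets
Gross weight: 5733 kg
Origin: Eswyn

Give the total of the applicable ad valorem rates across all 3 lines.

Line A: polystyrene → 16.2; tubing → 16.2.1; general-purpose → 16.2.1.2. Scheduled 17%. quota on 16.2.1.2 open → in-quota 10%; Fenwick agreement on 16.2: RVC ≥ 60% → 18% available; Fenwick agreement on 16.2.1: RVC ≥ 45% → 1% available; preferential 1%. → 1%.
Line B: PET → 16.1; moulded articles → 16.1.1; for packaging → 16.1.1.1. Scheduled 15%. Fenwick agreement on 16.2: 16.1.1.1 not covered; Fenwick agreement on 16.2.1: 16.1.1.1 not covered; anti-dumping (Fenwick, 16.1): +29%; total 15% + 29% = 44%. → 44%.
Line C: polystyrene → 16.2; film → 16.2.2; for construction → 16.2.2.2. Scheduled 9%. No special measure applies. → 9%.
Sum: 1% + 44% + 9% = 54%.

54%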